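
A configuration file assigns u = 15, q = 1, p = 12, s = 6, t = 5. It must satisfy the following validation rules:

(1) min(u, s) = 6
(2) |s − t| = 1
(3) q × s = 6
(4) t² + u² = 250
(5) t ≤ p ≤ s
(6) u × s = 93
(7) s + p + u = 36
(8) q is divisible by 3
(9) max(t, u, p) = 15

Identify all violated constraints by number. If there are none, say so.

Constraints 5, 6, 7, 8 do not hold.

(1) min(15, 6) = 6 — OK.
(2) |6 − 5| = 1 — OK.
(3) q × s = 1 × 6 = 6 — OK.
(4) t² + u² = 5² + 15² = 25 + 225 = 250 — OK.
(5) values 5, 12, 6; p = 12 is not ≤ s = 6 — violated.
(6) u × s = 15 × 6 = 90, not 93 — violated.
(7) s + p + u = 6 + 12 + 15 = 33, not 36 — violated.
(8) 1 = 3×0 + 1, so 3 does not divide 1 — violated.
(9) max(5, 15, 12) = 15 — OK.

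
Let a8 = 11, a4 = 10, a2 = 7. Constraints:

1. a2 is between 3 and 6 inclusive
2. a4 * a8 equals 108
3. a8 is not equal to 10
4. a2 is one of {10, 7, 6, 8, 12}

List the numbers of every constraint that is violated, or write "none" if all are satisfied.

1. a2 = 7 is outside [3, 6] — violated.
2. a4 * a8 = 10 * 11 = 110, not 108 — violated.
3. a8 = 11, and 11 ≠ 10 — OK.
4. a2 = 7 is in {10, 7, 6, 8, 12} — OK.

Violated: 1, 2.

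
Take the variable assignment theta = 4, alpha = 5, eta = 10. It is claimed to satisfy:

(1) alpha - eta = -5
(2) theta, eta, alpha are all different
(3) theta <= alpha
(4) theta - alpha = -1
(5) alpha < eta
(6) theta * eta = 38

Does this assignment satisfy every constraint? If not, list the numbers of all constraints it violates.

(1) alpha - eta = 5 - 10 = -5 — OK.
(2) values 4, 10, 5 are pairwise distinct — OK.
(3) theta = 4, alpha = 5; 4 ≤ 5 — OK.
(4) theta - alpha = 4 - 5 = -1 — OK.
(5) alpha = 5, eta = 10; 5 < 10 — OK.
(6) theta * eta = 4 * 10 = 40, not 38 — violated.

Constraint 6 does not hold.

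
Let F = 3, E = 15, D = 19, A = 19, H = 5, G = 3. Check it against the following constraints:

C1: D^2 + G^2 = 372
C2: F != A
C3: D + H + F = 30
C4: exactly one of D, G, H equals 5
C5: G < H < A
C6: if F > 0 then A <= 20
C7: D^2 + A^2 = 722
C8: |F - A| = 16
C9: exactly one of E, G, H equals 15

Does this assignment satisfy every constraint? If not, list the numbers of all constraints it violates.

C1: D^2 + G^2 = 19^2 + 3^2 = 361 + 9 = 370, not 372  ✗
C2: F = 3, A = 19; distinct  ✓
C3: D + H + F = 19 + 5 + 3 = 27, not 30  ✗
C4: D=19, G=3, H=5; 1 of them equals 5  ✓
C5: values 3 < 5 < 19  ✓
C6: F = 3 > 0, so we need A ≤ 20; A = 19 ≤ 20  ✓
C7: D^2 + A^2 = 19^2 + 19^2 = 361 + 361 = 722  ✓
C8: |3 - 19| = 16  ✓
C9: E=15, G=3, H=5; 1 of them equals 15  ✓

Constraints 1, 3 do not hold.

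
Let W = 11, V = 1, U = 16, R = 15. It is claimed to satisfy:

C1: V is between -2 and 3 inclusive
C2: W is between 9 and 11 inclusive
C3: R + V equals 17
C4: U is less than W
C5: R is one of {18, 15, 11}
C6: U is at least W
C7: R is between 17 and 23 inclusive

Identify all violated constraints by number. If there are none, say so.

C1: V = 1 lies in [-2, 3]  ✓
C2: W = 11 lies in [9, 11]  ✓
C3: R + V = 15 + 1 = 16, not 17  ✗
C4: U = 16, W = 11; 16 ≥ 11 (want <)  ✗
C5: R = 15 is in {18, 15, 11}  ✓
C6: U = 16, W = 11; 16 ≥ 11  ✓
C7: R = 15 is outside [17, 23]  ✗

The assignment fails constraints 3, 4, and 7.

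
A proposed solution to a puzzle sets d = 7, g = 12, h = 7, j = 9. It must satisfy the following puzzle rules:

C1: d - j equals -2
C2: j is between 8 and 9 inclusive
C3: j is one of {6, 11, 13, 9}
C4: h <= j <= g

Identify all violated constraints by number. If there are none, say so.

No violations.

C1: d - j = 7 - 9 = -2  yes
C2: j = 9 lies in [8, 9]  yes
C3: j = 9 is in {6, 11, 13, 9}  yes
C4: values 7 <= 9 <= 12  yes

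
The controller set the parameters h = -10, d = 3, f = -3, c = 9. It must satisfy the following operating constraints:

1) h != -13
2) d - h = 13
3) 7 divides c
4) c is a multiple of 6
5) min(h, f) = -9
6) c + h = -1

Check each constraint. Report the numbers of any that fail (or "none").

1) h = -10, and -10 ≠ -13 — holds.
2) d - h = 3 - (-10) = 13 — holds.
3) 9 = 7*1 + 2, so 7 does not divide 9 — fails.
4) 9 = 6*1 + 3, so 6 does not divide 9 — fails.
5) min(-10, -3) = -10, not -9 — fails.
6) c + h = 9 + (-10) = -1 — holds.

No — constraints 3, 4, and 5 are not satisfied.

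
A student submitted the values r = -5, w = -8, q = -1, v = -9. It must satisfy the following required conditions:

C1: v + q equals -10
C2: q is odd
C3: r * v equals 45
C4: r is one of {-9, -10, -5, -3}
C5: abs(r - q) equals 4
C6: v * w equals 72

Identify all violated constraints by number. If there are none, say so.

No violations.

C1: v + q = -9 + (-1) = -10  true
C2: q = -1 is odd  true
C3: r * v = -5 * (-9) = 45  true
C4: r = -5 is in {-9, -10, -5, -3}  true
C5: abs(-5 - (-1)) = 4  true
C6: v * w = -9 * (-8) = 72  true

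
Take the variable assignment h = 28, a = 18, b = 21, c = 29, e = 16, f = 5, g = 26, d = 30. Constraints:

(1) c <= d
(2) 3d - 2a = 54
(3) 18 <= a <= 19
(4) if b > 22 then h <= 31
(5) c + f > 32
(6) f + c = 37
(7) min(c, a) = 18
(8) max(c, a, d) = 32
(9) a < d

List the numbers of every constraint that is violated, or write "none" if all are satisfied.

(1) c = 29, d = 30; 29 ≤ 30  ✓
(2) 3d - 2a = 3(30) - 2(18) = 54  ✓
(3) a = 18 lies in [18, 19]  ✓
(4) b = 21, not > 22; antecedent false, conditional vacuously true  ✓
(5) c + f = 29 + 5 = 34; 34 > 32  ✓
(6) f + c = 5 + 29 = 34, not 37  ✗
(7) min(29, 18) = 18  ✓
(8) max(29, 18, 30) = 30, not 32  ✗
(9) a = 18, d = 30; 18 < 30  ✓

Constraints 6, 8 do not hold.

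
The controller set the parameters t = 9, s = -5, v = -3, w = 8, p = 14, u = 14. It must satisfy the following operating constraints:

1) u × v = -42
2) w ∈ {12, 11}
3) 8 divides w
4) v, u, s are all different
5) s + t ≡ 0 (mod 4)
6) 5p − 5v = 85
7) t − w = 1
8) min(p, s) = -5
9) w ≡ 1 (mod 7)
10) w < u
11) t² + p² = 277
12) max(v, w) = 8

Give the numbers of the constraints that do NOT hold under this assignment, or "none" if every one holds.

1) u × v = 14 × (-3) = -42 — OK.
2) w = 8 is not in {12, 11} — violated.
3) 8 / 8 = 1, so 8 divides 8 — OK.
4) values -3, 14, -5 are pairwise distinct — OK.
5) s + t = 4; 4 mod 4 = 0 — OK.
6) 5p − 5v = 5(14) − 5(-3) = 85 — OK.
7) t − w = 9 − 8 = 1 — OK.
8) min(14, -5) = -5 — OK.
9) 8 mod 7 = 1 — OK.
10) w = 8, u = 14; 8 < 14 — OK.
11) t² + p² = 9² + 14² = 81 + 196 = 277 — OK.
12) max(-3, 8) = 8 — OK.

No — constraint 2 is not satisfied.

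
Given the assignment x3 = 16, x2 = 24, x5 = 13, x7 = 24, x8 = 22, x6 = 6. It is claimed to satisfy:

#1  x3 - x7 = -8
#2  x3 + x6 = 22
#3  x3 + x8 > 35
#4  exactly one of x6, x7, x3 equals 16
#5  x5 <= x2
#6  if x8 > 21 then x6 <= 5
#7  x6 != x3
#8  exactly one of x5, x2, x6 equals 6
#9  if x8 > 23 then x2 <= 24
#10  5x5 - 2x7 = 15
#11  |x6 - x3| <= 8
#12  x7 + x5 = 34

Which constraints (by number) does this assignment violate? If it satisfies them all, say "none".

Violated: 6, 10, 11, and 12.

#1 x3 - x7 = 16 - 24 = -8  ✓
#2 x3 + x6 = 16 + 6 = 22  ✓
#3 x3 + x8 = 16 + 22 = 38; 38 > 35  ✓
#4 x6=6, x7=24, x3=16; 1 of them equals 16  ✓
#5 x5 = 13, x2 = 24; 13 ≤ 24  ✓
#6 x8 = 22 > 21, so we need x6 ≤ 5; but x6 = 6 > 5  ✗
#7 x6 = 6, x3 = 16; distinct  ✓
#8 x5=13, x2=24, x6=6; 1 of them equals 6  ✓
#9 x8 = 22, not > 23; antecedent false, conditional vacuously true  ✓
#10 5x5 - 2x7 = 5(13) - 2(24) = 17, not 15  ✗
#11 |6 - 16| = 10; 10 > 8, exceeds bound 8  ✗
#12 x7 + x5 = 24 + 13 = 37, not 34  ✗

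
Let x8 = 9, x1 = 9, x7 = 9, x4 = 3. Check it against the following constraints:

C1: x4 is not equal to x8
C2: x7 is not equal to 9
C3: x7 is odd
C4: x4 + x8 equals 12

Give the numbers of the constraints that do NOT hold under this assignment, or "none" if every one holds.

Constraint 2 is violated.

C1: x4 = 3, x8 = 9; distinct — OK.
C2: x7 = 9, but 9 is required to differ — violated.
C3: x7 = 9 is odd — OK.
C4: x4 + x8 = 3 + 9 = 12 — OK.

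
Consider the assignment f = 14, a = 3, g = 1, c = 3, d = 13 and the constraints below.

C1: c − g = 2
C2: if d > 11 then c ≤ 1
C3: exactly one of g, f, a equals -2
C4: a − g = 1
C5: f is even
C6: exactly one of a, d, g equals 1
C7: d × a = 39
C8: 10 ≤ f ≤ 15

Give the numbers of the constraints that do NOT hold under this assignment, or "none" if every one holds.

C1: c − g = 3 − 1 = 2 — holds.
C2: d = 13 > 11, so we need c ≤ 1; but c = 3 > 1 — does not hold.
C3: g=1, f=14, a=3; 0 of them equal -2, not exactly one — does not hold.
C4: a − g = 3 − 1 = 2, not 1 — does not hold.
C5: f = 14 is even — holds.
C6: a=3, d=13, g=1; 1 of them equals 1 — holds.
C7: d × a = 13 × 3 = 39 — holds.
C8: f = 14 lies in [10, 15] — holds.

The assignment fails constraints 2, 3, and 4.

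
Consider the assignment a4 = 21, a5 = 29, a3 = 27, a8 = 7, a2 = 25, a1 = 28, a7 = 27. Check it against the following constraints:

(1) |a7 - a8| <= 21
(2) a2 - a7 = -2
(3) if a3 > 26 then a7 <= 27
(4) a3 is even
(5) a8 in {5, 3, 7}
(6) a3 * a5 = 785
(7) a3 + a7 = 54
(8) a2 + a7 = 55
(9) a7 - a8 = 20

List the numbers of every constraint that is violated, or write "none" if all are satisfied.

Violated: 4, 6, 8.

(1) |27 - 7| = 20; 20 ≤ 21  ✔
(2) a2 - a7 = 25 - 27 = -2  ✔
(3) a3 = 27 > 26, so we need a7 ≤ 27; a7 = 27 ≤ 27  ✔
(4) a3 = 27 is odd  ✘
(5) a8 = 7 is in {5, 3, 7}  ✔
(6) a3 * a5 = 27 * 29 = 783, not 785  ✘
(7) a3 + a7 = 27 + 27 = 54  ✔
(8) a2 + a7 = 25 + 27 = 52, not 55  ✘
(9) a7 - a8 = 27 - 7 = 20  ✔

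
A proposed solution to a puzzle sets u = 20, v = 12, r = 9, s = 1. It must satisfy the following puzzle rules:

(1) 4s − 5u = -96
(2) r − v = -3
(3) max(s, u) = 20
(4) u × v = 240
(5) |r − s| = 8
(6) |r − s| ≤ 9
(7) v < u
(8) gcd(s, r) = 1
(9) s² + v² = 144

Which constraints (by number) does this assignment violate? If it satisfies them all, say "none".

(1) 4s − 5u = 4(1) − 5(20) = -96  ✓
(2) r − v = 9 − 12 = -3  ✓
(3) max(1, 20) = 20  ✓
(4) u × v = 20 × 12 = 240  ✓
(5) |9 − 1| = 8  ✓
(6) |9 − 1| = 8; 8 ≤ 9  ✓
(7) v = 12, u = 20; 12 < 20  ✓
(8) gcd(1, 9) = 1  ✓
(9) s² + v² = 1² + 12² = 1 + 144 = 145, not 144  ✗

Constraint 9 does not hold.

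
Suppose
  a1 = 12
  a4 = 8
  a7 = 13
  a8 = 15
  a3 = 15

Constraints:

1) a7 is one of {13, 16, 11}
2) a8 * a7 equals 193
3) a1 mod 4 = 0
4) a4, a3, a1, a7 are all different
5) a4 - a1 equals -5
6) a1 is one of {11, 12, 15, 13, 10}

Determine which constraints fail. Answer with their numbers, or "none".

1) a7 = 13 is in {13, 16, 11}  OK
2) a8 * a7 = 15 * 13 = 195, not 193  FAIL
3) 12 mod 4 = 0  OK
4) values 8, 15, 12, 13 are pairwise distinct  OK
5) a4 - a1 = 8 - 12 = -4, not -5  FAIL
6) a1 = 12 is in {11, 12, 15, 13, 10}  OK

No — constraints 2 and 5 are not satisfied.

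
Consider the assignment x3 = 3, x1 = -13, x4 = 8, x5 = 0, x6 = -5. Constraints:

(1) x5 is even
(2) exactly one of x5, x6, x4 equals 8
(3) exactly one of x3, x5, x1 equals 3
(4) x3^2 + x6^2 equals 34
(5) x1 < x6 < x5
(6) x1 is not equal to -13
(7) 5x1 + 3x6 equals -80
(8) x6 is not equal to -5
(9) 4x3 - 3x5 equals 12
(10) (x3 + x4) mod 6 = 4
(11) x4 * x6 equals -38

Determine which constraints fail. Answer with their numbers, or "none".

(1) x5 = 0 is even — OK.
(2) x5=0, x6=-5, x4=8; 1 of them equals 8 — OK.
(3) x3=3, x5=0, x1=-13; 1 of them equals 3 — OK.
(4) x3^2 + x6^2 = 3^2 + (-5)^2 = 9 + 25 = 34 — OK.
(5) values -13 < -5 < 0 — OK.
(6) x1 = -13, but -13 is required to differ — violated.
(7) 5x1 + 3x6 = 5(-13) + 3(-5) = -80 — OK.
(8) x6 = -5, but -5 is required to differ — violated.
(9) 4x3 - 3x5 = 4(3) - 3(0) = 12 — OK.
(10) x3 + x4 = 11; 11 mod 6 = 5, not 4 — violated.
(11) x4 * x6 = 8 * (-5) = -40, not -38 — violated.

Violated: 6, 8, 10, 11.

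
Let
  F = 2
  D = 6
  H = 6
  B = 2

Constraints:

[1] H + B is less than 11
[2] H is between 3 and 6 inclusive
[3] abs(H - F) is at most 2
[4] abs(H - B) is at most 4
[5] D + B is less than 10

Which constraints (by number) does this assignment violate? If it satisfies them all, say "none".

[1] H + B = 6 + 2 = 8; 8 < 11 — OK.
[2] H = 6 lies in [3, 6] — OK.
[3] abs(6 - 2) = 4; 4 > 2, exceeds bound 2 — violated.
[4] abs(6 - 2) = 4; 4 ≤ 4 — OK.
[5] D + B = 6 + 2 = 8; 8 < 10 — OK.

The assignment fails constraint 3.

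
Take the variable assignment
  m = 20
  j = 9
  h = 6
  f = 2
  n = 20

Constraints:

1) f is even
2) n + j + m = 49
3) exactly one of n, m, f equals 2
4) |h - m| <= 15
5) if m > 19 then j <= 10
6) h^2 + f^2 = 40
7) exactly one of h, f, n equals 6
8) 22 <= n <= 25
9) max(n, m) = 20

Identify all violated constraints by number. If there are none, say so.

1) f = 2 is even — satisfied.
2) n + j + m = 20 + 9 + 20 = 49 — satisfied.
3) n=20, m=20, f=2; 1 of them equals 2 — satisfied.
4) |6 - 20| = 14; 14 ≤ 15 — satisfied.
5) m = 20 > 19, so we need j ≤ 10; j = 9 ≤ 10 — satisfied.
6) h^2 + f^2 = 6^2 + 2^2 = 36 + 4 = 40 — satisfied.
7) h=6, f=2, n=20; 1 of them equals 6 — satisfied.
8) n = 20 is outside [22, 25] — violated.
9) max(20, 20) = 20 — satisfied.

Constraint 8 does not hold.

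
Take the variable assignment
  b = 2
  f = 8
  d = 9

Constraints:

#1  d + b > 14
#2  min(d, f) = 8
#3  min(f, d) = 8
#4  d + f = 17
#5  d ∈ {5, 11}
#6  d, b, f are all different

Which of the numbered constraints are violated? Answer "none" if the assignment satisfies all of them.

Violated: 1 and 5.

#1 d + b = 9 + 2 = 11; 11 ≤ 14, bound 14 not met  ✗
#2 min(9, 8) = 8  ✓
#3 min(8, 9) = 8  ✓
#4 d + f = 9 + 8 = 17  ✓
#5 d = 9 is not in {5, 11}  ✗
#6 values 9, 2, 8 are pairwise distinct  ✓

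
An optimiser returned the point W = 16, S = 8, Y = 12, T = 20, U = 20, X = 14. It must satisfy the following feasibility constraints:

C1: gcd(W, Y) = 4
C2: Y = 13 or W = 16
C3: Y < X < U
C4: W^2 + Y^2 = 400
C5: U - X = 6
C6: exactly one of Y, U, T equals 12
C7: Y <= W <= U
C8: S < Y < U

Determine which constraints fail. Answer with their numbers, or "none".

All constraints are satisfied.

C1: gcd(16, 12) = 4 — satisfied.
C2: Y = 12 ≠ 13, but W = 16 = 16 (second disjunct) — satisfied.
C3: values 12 < 14 < 20 — satisfied.
C4: W^2 + Y^2 = 16^2 + 12^2 = 256 + 144 = 400 — satisfied.
C5: U - X = 20 - 14 = 6 — satisfied.
C6: Y=12, U=20, T=20; 1 of them equals 12 — satisfied.
C7: values 12 <= 16 <= 20 — satisfied.
C8: values 8 < 12 < 20 — satisfied.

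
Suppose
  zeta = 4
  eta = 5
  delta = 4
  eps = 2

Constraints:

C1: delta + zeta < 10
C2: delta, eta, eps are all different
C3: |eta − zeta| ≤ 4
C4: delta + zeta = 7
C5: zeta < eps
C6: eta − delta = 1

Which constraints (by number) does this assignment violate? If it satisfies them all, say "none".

C1: delta + zeta = 4 + 4 = 8; 8 < 10 — satisfied.
C2: values 4, 5, 2 are pairwise distinct — satisfied.
C3: |5 − 4| = 1; 1 ≤ 4 — satisfied.
C4: delta + zeta = 4 + 4 = 8, not 7 — violated.
C5: zeta = 4, eps = 2; 4 ≥ 2 (want <) — violated.
C6: eta − delta = 5 − 4 = 1 — satisfied.

Violated: 4, 5.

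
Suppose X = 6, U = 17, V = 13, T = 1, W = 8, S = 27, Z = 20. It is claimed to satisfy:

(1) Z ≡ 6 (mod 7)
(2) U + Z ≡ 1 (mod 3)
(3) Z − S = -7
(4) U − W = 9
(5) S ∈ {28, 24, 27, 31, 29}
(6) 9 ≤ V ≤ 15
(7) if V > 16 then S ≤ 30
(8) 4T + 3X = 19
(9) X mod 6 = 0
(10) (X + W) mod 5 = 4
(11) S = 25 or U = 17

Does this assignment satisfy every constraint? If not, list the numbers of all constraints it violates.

(1) 20 mod 7 = 6  ✔
(2) U + Z = 37; 37 mod 3 = 1  ✔
(3) Z − S = 20 − 27 = -7  ✔
(4) U − W = 17 − 8 = 9  ✔
(5) S = 27 is in {28, 24, 27, 31, 29}  ✔
(6) V = 13 lies in [9, 15]  ✔
(7) V = 13, not > 16; antecedent false, conditional vacuously true  ✔
(8) 4T + 3X = 4(1) + 3(6) = 22, not 19  ✘
(9) 6 mod 6 = 0  ✔
(10) X + W = 14; 14 mod 5 = 4  ✔
(11) S = 27 ≠ 25, but U = 17 = 17 (second disjunct)  ✔

Violated: 8.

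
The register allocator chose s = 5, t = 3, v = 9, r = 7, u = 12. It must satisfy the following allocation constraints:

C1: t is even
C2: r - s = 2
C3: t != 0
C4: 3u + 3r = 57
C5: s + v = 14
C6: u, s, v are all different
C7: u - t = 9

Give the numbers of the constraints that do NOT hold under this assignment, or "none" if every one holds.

C1: t = 3 is odd — violated.
C2: r - s = 7 - 5 = 2 — OK.
C3: t = 3, and 3 ≠ 0 — OK.
C4: 3u + 3r = 3(12) + 3(7) = 57 — OK.
C5: s + v = 5 + 9 = 14 — OK.
C6: values 12, 5, 9 are pairwise distinct — OK.
C7: u - t = 12 - 3 = 9 — OK.

Constraint 1 is violated.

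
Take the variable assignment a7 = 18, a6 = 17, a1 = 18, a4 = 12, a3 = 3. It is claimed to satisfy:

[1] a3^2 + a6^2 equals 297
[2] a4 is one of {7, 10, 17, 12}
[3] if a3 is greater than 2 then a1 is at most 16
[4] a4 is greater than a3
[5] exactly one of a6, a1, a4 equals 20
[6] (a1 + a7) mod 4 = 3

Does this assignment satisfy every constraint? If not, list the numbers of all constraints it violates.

Constraints 1, 3, 5, and 6 do not hold.

[1] a3^2 + a6^2 = 3^2 + 17^2 = 9 + 289 = 298, not 297  false
[2] a4 = 12 is in {7, 10, 17, 12}  true
[3] a3 = 3 > 2, so we need a1 ≤ 16; but a1 = 18 > 16  false
[4] a4 = 12, a3 = 3; 12 > 3  true
[5] a6=17, a1=18, a4=12; 0 of them equal 20, not exactly one  false
[6] a1 + a7 = 36; 36 mod 4 = 0, not 3  false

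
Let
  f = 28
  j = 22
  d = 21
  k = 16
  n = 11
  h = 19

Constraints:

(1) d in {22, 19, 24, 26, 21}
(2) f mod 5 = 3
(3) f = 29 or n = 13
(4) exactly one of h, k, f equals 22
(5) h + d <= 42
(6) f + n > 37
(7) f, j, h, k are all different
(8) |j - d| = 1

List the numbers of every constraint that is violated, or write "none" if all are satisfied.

Constraints 3 and 4 are violated.

(1) d = 21 is in {22, 19, 24, 26, 21}  yes
(2) 28 mod 5 = 3  yes
(3) f = 28 ≠ 29 and n = 11 ≠ 13; both disjuncts false  no
(4) h=19, k=16, f=28; 0 of them equal 22, not exactly one  no
(5) h + d = 19 + 21 = 40; 40 ≤ 42  yes
(6) f + n = 28 + 11 = 39; 39 > 37  yes
(7) values 28, 22, 19, 16 are pairwise distinct  yes
(8) |22 - 21| = 1  yes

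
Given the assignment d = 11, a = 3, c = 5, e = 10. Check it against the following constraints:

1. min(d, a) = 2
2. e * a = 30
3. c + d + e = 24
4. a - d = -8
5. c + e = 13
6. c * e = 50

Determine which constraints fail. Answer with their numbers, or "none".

No — constraints 1, 3, and 5 are not satisfied.

1. min(11, 3) = 3, not 2 — fails.
2. e * a = 10 * 3 = 30 — holds.
3. c + d + e = 5 + 11 + 10 = 26, not 24 — fails.
4. a - d = 3 - 11 = -8 — holds.
5. c + e = 5 + 10 = 15, not 13 — fails.
6. c * e = 5 * 10 = 50 — holds.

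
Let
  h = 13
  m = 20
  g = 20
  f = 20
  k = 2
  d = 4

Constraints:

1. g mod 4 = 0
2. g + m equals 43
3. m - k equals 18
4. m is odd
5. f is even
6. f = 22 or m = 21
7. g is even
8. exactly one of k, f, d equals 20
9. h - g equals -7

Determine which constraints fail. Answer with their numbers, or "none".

1. 20 mod 4 = 0 — holds.
2. g + m = 20 + 20 = 40, not 43 — does not hold.
3. m - k = 20 - 2 = 18 — holds.
4. m = 20 is even — does not hold.
5. f = 20 is even — holds.
6. f = 20 ≠ 22 and m = 20 ≠ 21; both disjuncts false — does not hold.
7. g = 20 is even — holds.
8. k=2, f=20, d=4; 1 of them equals 20 — holds.
9. h - g = 13 - 20 = -7 — holds.

No — constraints 2, 4, 6 are not satisfied.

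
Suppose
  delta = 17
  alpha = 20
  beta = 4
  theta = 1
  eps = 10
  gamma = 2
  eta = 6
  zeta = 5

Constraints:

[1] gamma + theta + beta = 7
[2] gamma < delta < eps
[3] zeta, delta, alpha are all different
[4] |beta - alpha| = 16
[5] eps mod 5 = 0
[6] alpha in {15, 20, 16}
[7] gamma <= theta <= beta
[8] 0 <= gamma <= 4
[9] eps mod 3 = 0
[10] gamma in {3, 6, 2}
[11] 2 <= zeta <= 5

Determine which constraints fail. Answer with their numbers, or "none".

The assignment fails constraints 2, 7, and 9.

[1] gamma + theta + beta = 2 + 1 + 4 = 7  ✓
[2] values 2, 17, 10; delta = 17 is not < eps = 10  ✗
[3] values 5, 17, 20 are pairwise distinct  ✓
[4] |4 - 20| = 16  ✓
[5] 10 mod 5 = 0  ✓
[6] alpha = 20 is in {15, 20, 16}  ✓
[7] values 2, 1, 4; gamma = 2 is not <= theta = 1  ✗
[8] gamma = 2 lies in [0, 4]  ✓
[9] 10 mod 3 = 1, not 0  ✗
[10] gamma = 2 is in {3, 6, 2}  ✓
[11] zeta = 5 lies in [2, 5]  ✓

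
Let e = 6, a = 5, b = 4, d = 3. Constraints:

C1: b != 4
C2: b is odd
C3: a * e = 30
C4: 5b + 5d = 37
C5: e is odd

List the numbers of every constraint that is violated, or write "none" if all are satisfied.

C1: b = 4, but 4 is required to differ — fails.
C2: b = 4 is even — fails.
C3: a * e = 5 * 6 = 30 — holds.
C4: 5b + 5d = 5(4) + 5(3) = 35, not 37 — fails.
C5: e = 6 is even — fails.

Violated: 1, 2, 4, 5.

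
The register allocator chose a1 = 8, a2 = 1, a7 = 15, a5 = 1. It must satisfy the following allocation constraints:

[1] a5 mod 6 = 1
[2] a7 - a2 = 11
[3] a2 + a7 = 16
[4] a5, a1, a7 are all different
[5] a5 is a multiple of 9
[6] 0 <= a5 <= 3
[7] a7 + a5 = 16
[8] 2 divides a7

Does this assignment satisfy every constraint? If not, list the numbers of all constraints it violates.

No — constraints 2, 5, and 8 are not satisfied.

[1] 1 mod 6 = 1 — satisfied.
[2] a7 - a2 = 15 - 1 = 14, not 11 — violated.
[3] a2 + a7 = 1 + 15 = 16 — satisfied.
[4] values 1, 8, 15 are pairwise distinct — satisfied.
[5] 1 = 9*0 + 1, so 9 does not divide 1 — violated.
[6] a5 = 1 lies in [0, 3] — satisfied.
[7] a7 + a5 = 15 + 1 = 16 — satisfied.
[8] 15 = 2*7 + 1, so 2 does not divide 15 — violated.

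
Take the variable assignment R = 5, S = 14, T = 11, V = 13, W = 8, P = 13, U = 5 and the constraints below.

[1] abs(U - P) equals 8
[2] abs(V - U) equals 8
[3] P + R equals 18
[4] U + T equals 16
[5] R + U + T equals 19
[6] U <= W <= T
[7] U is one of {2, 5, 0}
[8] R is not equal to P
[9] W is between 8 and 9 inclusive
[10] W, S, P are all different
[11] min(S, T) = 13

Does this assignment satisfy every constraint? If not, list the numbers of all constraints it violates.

[1] abs(5 - 13) = 8  ✓
[2] abs(13 - 5) = 8  ✓
[3] P + R = 13 + 5 = 18  ✓
[4] U + T = 5 + 11 = 16  ✓
[5] R + U + T = 5 + 5 + 11 = 21, not 19  ✗
[6] values 5 <= 8 <= 11  ✓
[7] U = 5 is in {2, 5, 0}  ✓
[8] R = 5, P = 13; distinct  ✓
[9] W = 8 lies in [8, 9]  ✓
[10] values 8, 14, 13 are pairwise distinct  ✓
[11] min(14, 11) = 11, not 13  ✗

Constraints 5, 11 do not hold.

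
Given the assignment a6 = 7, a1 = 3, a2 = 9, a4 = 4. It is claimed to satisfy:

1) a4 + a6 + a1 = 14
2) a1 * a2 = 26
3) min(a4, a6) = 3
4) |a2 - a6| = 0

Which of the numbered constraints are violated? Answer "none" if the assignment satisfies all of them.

Constraints 2, 3, and 4 are violated.

1) a4 + a6 + a1 = 4 + 7 + 3 = 14  OK
2) a1 * a2 = 3 * 9 = 27, not 26  FAIL
3) min(4, 7) = 4, not 3  FAIL
4) |9 - 7| = 2, not 0  FAIL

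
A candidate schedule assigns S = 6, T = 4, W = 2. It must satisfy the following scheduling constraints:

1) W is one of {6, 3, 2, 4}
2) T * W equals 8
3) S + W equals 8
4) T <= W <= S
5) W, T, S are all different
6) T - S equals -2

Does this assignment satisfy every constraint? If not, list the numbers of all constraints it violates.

Constraint 4 is violated.

1) W = 2 is in {6, 3, 2, 4}  OK
2) T * W = 4 * 2 = 8  OK
3) S + W = 6 + 2 = 8  OK
4) values 4, 2, 6; T = 4 is not <= W = 2  FAIL
5) values 2, 4, 6 are pairwise distinct  OK
6) T - S = 4 - 6 = -2  OK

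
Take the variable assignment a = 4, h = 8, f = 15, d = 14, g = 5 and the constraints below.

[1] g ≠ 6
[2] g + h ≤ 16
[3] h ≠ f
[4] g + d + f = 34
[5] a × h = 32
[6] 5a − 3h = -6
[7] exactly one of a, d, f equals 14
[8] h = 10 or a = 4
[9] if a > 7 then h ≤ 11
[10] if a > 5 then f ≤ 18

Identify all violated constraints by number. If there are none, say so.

[1] g = 5, and 5 ≠ 6 — OK.
[2] g + h = 5 + 8 = 13; 13 ≤ 16 — OK.
[3] h = 8, f = 15; distinct — OK.
[4] g + d + f = 5 + 14 + 15 = 34 — OK.
[5] a × h = 4 × 8 = 32 — OK.
[6] 5a − 3h = 5(4) − 3(8) = -4, not -6 — violated.
[7] a=4, d=14, f=15; 1 of them equals 14 — OK.
[8] h = 8 ≠ 10, but a = 4 = 4 (second disjunct) — OK.
[9] a = 4, not > 7; antecedent false, conditional vacuously true — OK.
[10] a = 4, not > 5; antecedent false, conditional vacuously true — OK.

Constraint 6 is violated.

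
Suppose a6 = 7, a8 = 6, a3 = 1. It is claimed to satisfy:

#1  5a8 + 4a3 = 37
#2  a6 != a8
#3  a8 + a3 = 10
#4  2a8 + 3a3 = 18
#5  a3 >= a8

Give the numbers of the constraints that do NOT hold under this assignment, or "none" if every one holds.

The assignment fails constraints 1, 3, 4, 5.

#1 5a8 + 4a3 = 5(6) + 4(1) = 34, not 37  FAIL
#2 a6 = 7, a8 = 6; distinct  OK
#3 a8 + a3 = 6 + 1 = 7, not 10  FAIL
#4 2a8 + 3a3 = 2(6) + 3(1) = 15, not 18  FAIL
#5 a3 = 1, a8 = 6; 1 < 6 (want ≥)  FAIL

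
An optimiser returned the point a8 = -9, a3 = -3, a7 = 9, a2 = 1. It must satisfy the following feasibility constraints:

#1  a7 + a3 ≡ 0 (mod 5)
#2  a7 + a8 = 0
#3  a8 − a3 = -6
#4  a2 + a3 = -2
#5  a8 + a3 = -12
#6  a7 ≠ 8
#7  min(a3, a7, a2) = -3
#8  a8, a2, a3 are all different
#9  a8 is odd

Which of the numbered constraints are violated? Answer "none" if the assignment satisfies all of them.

The assignment fails constraint 1.

#1 a7 + a3 = 6; 6 mod 5 = 1, not 0 — violated.
#2 a7 + a8 = 9 + (-9) = 0 — OK.
#3 a8 − a3 = -9 − (-3) = -6 — OK.
#4 a2 + a3 = 1 + (-3) = -2 — OK.
#5 a8 + a3 = -9 + (-3) = -12 — OK.
#6 a7 = 9, and 9 ≠ 8 — OK.
#7 min(-3, 9, 1) = -3 — OK.
#8 values -9, 1, -3 are pairwise distinct — OK.
#9 a8 = -9 is odd — OK.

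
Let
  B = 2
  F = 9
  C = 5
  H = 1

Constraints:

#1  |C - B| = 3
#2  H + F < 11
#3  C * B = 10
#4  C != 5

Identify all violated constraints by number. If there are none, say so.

#1 |5 - 2| = 3 — holds.
#2 H + F = 1 + 9 = 10; 10 < 11 — holds.
#3 C * B = 5 * 2 = 10 — holds.
#4 C = 5, but 5 is required to differ — does not hold.

Constraint 4 does not hold.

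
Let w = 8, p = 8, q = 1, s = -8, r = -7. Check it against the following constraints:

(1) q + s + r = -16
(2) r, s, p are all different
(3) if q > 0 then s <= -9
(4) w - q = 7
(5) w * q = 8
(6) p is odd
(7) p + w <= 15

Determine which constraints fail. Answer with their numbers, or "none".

(1) q + s + r = 1 + (-8) + (-7) = -14, not -16 — does not hold.
(2) values -7, -8, 8 are pairwise distinct — holds.
(3) q = 1 > 0, so we need s ≤ -9; but s = -8 > -9 — does not hold.
(4) w - q = 8 - 1 = 7 — holds.
(5) w * q = 8 * 1 = 8 — holds.
(6) p = 8 is even — does not hold.
(7) p + w = 8 + 8 = 16; 16 > 15, bound 15 not met — does not hold.

Constraints 1, 3, 6, 7 do not hold.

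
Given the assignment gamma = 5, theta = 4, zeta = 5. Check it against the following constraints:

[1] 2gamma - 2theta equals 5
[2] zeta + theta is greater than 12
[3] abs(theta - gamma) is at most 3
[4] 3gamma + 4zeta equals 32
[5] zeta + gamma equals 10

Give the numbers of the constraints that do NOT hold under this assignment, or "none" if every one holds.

[1] 2gamma - 2theta = 2(5) - 2(4) = 2, not 5  ✗
[2] zeta + theta = 5 + 4 = 9; 9 ≤ 12, bound 12 not met  ✗
[3] abs(4 - 5) = 1; 1 ≤ 3  ✓
[4] 3gamma + 4zeta = 3(5) + 4(5) = 35, not 32  ✗
[5] zeta + gamma = 5 + 5 = 10  ✓

Constraints 1, 2, and 4 are violated.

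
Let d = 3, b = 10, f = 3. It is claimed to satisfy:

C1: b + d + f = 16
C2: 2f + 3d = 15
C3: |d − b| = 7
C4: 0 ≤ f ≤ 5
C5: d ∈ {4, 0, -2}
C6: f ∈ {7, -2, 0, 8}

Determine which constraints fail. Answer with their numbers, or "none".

C1: b + d + f = 10 + 3 + 3 = 16 — OK.
C2: 2f + 3d = 2(3) + 3(3) = 15 — OK.
C3: |3 − 10| = 7 — OK.
C4: f = 3 lies in [0, 5] — OK.
C5: d = 3 is not in {4, 0, -2} — violated.
C6: f = 3 is not in {7, -2, 0, 8} — violated.

The assignment fails constraints 5, 6.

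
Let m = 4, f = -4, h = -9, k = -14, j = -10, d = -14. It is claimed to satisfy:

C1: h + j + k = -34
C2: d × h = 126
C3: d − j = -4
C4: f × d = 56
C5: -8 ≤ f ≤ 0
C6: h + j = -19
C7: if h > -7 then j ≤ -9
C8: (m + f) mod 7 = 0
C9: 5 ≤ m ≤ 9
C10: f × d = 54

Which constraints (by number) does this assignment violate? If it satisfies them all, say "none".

C1: h + j + k = -9 + (-10) + (-14) = -33, not -34  ✗
C2: d × h = -14 × (-9) = 126  ✓
C3: d − j = -14 − (-10) = -4  ✓
C4: f × d = -4 × (-14) = 56  ✓
C5: f = -4 lies in [-8, 0]  ✓
C6: h + j = -9 + (-10) = -19  ✓
C7: h = -9, not > -7; antecedent false, conditional vacuously true  ✓
C8: m + f = 0; 0 mod 7 = 0  ✓
C9: m = 4 is outside [5, 9]  ✗
C10: f × d = -4 × (-14) = 56, not 54  ✗

Violated: 1, 9, and 10.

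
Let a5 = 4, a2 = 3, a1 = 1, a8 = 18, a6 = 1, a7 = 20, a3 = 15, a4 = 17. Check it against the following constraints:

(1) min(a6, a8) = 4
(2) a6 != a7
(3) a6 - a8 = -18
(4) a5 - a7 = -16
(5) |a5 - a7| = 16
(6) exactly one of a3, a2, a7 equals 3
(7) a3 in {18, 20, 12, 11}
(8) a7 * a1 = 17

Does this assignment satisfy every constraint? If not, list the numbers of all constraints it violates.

(1) min(1, 18) = 1, not 4 — violated.
(2) a6 = 1, a7 = 20; distinct — satisfied.
(3) a6 - a8 = 1 - 18 = -17, not -18 — violated.
(4) a5 - a7 = 4 - 20 = -16 — satisfied.
(5) |4 - 20| = 16 — satisfied.
(6) a3=15, a2=3, a7=20; 1 of them equals 3 — satisfied.
(7) a3 = 15 is not in {18, 20, 12, 11} — violated.
(8) a7 * a1 = 20 * 1 = 20, not 17 — violated.

The assignment fails constraints 1, 3, 7, and 8.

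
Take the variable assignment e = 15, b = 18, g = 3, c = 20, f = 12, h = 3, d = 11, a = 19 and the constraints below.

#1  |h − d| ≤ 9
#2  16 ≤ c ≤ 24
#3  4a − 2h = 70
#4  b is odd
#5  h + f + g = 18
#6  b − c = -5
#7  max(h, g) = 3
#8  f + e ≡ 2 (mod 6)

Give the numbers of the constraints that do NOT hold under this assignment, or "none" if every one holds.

Constraints 4, 6, and 8 do not hold.

#1 |3 − 11| = 8; 8 ≤ 9  OK
#2 c = 20 lies in [16, 24]  OK
#3 4a − 2h = 4(19) − 2(3) = 70  OK
#4 b = 18 is even  FAIL
#5 h + f + g = 3 + 12 + 3 = 18  OK
#6 b − c = 18 − 20 = -2, not -5  FAIL
#7 max(3, 3) = 3  OK
#8 f + e = 27; 27 mod 6 = 3, not 2  FAIL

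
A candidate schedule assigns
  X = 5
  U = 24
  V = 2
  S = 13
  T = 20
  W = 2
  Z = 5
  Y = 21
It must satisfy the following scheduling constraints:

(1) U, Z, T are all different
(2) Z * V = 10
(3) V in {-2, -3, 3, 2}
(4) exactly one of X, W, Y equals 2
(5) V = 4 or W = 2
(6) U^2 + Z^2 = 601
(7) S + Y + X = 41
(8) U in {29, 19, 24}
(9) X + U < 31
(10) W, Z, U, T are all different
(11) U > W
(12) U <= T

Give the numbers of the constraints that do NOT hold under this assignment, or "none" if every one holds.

(1) values 24, 5, 20 are pairwise distinct — holds.
(2) Z * V = 5 * 2 = 10 — holds.
(3) V = 2 is in {-2, -3, 3, 2} — holds.
(4) X=5, W=2, Y=21; 1 of them equals 2 — holds.
(5) V = 2 ≠ 4, but W = 2 = 2 (second disjunct) — holds.
(6) U^2 + Z^2 = 24^2 + 5^2 = 576 + 25 = 601 — holds.
(7) S + Y + X = 13 + 21 + 5 = 39, not 41 — fails.
(8) U = 24 is in {29, 19, 24} — holds.
(9) X + U = 5 + 24 = 29; 29 < 31 — holds.
(10) values 2, 5, 24, 20 are pairwise distinct — holds.
(11) U = 24, W = 2; 24 > 2 — holds.
(12) U = 24, T = 20; 24 > 20 (want ≤) — fails.

No — constraints 7, 12 are not satisfied.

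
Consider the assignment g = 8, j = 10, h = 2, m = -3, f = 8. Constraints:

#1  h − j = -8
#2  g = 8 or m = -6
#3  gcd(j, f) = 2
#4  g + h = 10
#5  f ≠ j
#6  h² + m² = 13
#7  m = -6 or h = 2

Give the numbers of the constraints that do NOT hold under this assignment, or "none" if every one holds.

No violations.

#1 h − j = 2 − 10 = -8 — holds.
#2 g = 8 = 8 (first disjunct) — holds.
#3 gcd(10, 8) = 2 — holds.
#4 g + h = 8 + 2 = 10 — holds.
#5 f = 8, j = 10; distinct — holds.
#6 h² + m² = 2² + (-3)² = 4 + 9 = 13 — holds.
#7 m = -3 ≠ -6, but h = 2 = 2 (second disjunct) — holds.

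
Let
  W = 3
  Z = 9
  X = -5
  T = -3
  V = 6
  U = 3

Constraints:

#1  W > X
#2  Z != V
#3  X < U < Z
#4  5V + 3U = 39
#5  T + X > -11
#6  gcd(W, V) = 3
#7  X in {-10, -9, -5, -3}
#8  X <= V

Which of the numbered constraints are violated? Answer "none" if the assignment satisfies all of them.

No violations.

#1 W = 3, X = -5; 3 > -5  holds
#2 Z = 9, V = 6; distinct  holds
#3 values -5 < 3 < 9  holds
#4 5V + 3U = 5(6) + 3(3) = 39  holds
#5 T + X = -3 + (-5) = -8; -8 > -11  holds
#6 gcd(3, 6) = 3  holds
#7 X = -5 is in {-10, -9, -5, -3}  holds
#8 X = -5, V = 6; -5 ≤ 6  holds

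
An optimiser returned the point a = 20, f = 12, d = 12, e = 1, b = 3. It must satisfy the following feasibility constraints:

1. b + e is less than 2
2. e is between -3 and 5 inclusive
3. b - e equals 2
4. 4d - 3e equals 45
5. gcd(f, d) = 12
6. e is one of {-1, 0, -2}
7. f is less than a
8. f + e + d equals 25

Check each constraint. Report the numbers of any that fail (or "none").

Constraints 1, 6 do not hold.

1. b + e = 3 + 1 = 4; 4 ≥ 2, bound 2 not met  ✗
2. e = 1 lies in [-3, 5]  ✓
3. b - e = 3 - 1 = 2  ✓
4. 4d - 3e = 4(12) - 3(1) = 45  ✓
5. gcd(12, 12) = 12  ✓
6. e = 1 is not in {-1, 0, -2}  ✗
7. f = 12, a = 20; 12 < 20  ✓
8. f + e + d = 12 + 1 + 12 = 25  ✓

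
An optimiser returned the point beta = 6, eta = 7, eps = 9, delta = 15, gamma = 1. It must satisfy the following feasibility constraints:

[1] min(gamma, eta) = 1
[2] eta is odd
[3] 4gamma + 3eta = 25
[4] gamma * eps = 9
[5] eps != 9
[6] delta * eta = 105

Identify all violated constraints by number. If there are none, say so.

[1] min(1, 7) = 1 — satisfied.
[2] eta = 7 is odd — satisfied.
[3] 4gamma + 3eta = 4(1) + 3(7) = 25 — satisfied.
[4] gamma * eps = 1 * 9 = 9 — satisfied.
[5] eps = 9, but 9 is required to differ — violated.
[6] delta * eta = 15 * 7 = 105 — satisfied.

No — constraint 5 is not satisfied.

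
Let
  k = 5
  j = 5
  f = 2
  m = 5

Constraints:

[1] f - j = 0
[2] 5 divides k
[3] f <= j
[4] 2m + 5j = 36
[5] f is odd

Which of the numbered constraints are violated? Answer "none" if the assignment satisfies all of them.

[1] f - j = 2 - 5 = -3, not 0 — violated.
[2] 5 / 5 = 1, so 5 divides 5 — satisfied.
[3] f = 2, j = 5; 2 ≤ 5 — satisfied.
[4] 2m + 5j = 2(5) + 5(5) = 35, not 36 — violated.
[5] f = 2 is even — violated.

Violated: 1, 4, 5.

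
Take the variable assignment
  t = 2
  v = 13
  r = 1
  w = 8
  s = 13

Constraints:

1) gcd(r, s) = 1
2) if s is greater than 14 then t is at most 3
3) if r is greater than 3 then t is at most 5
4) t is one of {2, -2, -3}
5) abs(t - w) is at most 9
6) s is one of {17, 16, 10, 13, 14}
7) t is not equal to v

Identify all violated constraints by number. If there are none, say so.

1) gcd(1, 13) = 1  ✓
2) s = 13, not > 14; antecedent false, conditional vacuously true  ✓
3) r = 1, not > 3; antecedent false, conditional vacuously true  ✓
4) t = 2 is in {2, -2, -3}  ✓
5) abs(2 - 8) = 6; 6 ≤ 9  ✓
6) s = 13 is in {17, 16, 10, 13, 14}  ✓
7) t = 2, v = 13; distinct  ✓

None — every constraint holds.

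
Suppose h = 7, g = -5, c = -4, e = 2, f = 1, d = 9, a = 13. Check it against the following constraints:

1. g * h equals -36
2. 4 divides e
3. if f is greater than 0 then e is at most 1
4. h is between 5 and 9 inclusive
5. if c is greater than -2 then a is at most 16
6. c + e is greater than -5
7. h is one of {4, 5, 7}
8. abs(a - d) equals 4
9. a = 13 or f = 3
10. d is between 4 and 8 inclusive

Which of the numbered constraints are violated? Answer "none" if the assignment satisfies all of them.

1. g * h = -5 * 7 = -35, not -36 — violated.
2. 2 = 4*0 + 2, so 4 does not divide 2 — violated.
3. f = 1 > 0, so we need e ≤ 1; but e = 2 > 1 — violated.
4. h = 7 lies in [5, 9] — satisfied.
5. c = -4, not > -2; antecedent false, conditional vacuously true — satisfied.
6. c + e = -4 + 2 = -2; -2 > -5 — satisfied.
7. h = 7 is in {4, 5, 7} — satisfied.
8. abs(13 - 9) = 4 — satisfied.
9. a = 13 = 13 (first disjunct) — satisfied.
10. d = 9 is outside [4, 8] — violated.

No — constraints 1, 2, 3, 10 are not satisfied.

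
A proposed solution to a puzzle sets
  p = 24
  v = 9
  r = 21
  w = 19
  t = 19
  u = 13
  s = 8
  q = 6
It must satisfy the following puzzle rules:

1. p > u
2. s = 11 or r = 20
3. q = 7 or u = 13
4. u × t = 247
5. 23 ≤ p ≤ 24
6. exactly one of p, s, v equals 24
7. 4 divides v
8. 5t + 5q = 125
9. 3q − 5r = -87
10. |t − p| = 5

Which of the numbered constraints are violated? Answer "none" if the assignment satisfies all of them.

Violated: 2 and 7.

1. p = 24, u = 13; 24 > 13  true
2. s = 8 ≠ 11 and r = 21 ≠ 20; both disjuncts false  false
3. q = 6 ≠ 7, but u = 13 = 13 (second disjunct)  true
4. u × t = 13 × 19 = 247  true
5. p = 24 lies in [23, 24]  true
6. p=24, s=8, v=9; 1 of them equals 24  true
7. 9 = 4×2 + 1, so 4 does not divide 9  false
8. 5t + 5q = 5(19) + 5(6) = 125  true
9. 3q − 5r = 3(6) − 5(21) = -87  true
10. |19 − 24| = 5  true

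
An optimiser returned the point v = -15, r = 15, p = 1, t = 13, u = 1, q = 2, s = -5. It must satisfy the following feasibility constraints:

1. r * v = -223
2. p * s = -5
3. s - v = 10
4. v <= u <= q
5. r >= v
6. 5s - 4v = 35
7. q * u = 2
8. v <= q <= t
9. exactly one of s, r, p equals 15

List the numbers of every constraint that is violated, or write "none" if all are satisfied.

1. r * v = 15 * (-15) = -225, not -223  no
2. p * s = 1 * (-5) = -5  yes
3. s - v = -5 - (-15) = 10  yes
4. values -15 <= 1 <= 2  yes
5. r = 15, v = -15; 15 ≥ -15  yes
6. 5s - 4v = 5(-5) - 4(-15) = 35  yes
7. q * u = 2 * 1 = 2  yes
8. values -15 <= 2 <= 13  yes
9. s=-5, r=15, p=1; 1 of them equals 15  yes

The assignment fails constraint 1.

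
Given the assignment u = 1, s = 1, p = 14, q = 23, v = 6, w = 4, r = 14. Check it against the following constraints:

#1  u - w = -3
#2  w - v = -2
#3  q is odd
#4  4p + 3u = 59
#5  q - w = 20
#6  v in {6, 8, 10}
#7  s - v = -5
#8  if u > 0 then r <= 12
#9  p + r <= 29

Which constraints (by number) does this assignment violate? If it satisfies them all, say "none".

#1 u - w = 1 - 4 = -3 — holds.
#2 w - v = 4 - 6 = -2 — holds.
#3 q = 23 is odd — holds.
#4 4p + 3u = 4(14) + 3(1) = 59 — holds.
#5 q - w = 23 - 4 = 19, not 20 — does not hold.
#6 v = 6 is in {6, 8, 10} — holds.
#7 s - v = 1 - 6 = -5 — holds.
#8 u = 1 > 0, so we need r ≤ 12; but r = 14 > 12 — does not hold.
#9 p + r = 14 + 14 = 28; 28 ≤ 29 — holds.

Constraints 5 and 8 are violated.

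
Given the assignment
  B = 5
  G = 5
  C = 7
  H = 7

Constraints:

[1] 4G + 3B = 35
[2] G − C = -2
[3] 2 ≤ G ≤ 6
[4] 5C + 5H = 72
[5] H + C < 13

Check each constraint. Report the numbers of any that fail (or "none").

No — constraints 4, 5 are not satisfied.

[1] 4G + 3B = 4(5) + 3(5) = 35 — holds.
[2] G − C = 5 − 7 = -2 — holds.
[3] G = 5 lies in [2, 6] — holds.
[4] 5C + 5H = 5(7) + 5(7) = 70, not 72 — fails.
[5] H + C = 7 + 7 = 14; 14 ≥ 13, bound 13 not met — fails.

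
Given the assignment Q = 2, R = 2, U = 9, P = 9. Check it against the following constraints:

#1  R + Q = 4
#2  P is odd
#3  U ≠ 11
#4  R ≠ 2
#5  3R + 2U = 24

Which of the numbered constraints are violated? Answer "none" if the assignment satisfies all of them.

#1 R + Q = 2 + 2 = 4  holds
#2 P = 9 is odd  holds
#3 U = 9, and 9 ≠ 11  holds
#4 R = 2, but 2 is required to differ  fails
#5 3R + 2U = 3(2) + 2(9) = 24  holds

No — constraint 4 is not satisfied.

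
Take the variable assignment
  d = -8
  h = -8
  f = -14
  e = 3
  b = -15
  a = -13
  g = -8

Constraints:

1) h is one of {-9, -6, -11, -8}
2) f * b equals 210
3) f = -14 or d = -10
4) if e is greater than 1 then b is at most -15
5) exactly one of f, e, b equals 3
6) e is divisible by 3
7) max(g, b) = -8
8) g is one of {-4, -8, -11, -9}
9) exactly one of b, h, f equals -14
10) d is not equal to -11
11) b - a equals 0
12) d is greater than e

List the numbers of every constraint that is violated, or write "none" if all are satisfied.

Violated: 11, 12.

1) h = -8 is in {-9, -6, -11, -8}  ✓
2) f * b = -14 * (-15) = 210  ✓
3) f = -14 = -14 (first disjunct)  ✓
4) e = 3 > 1, so we need b ≤ -15; b = -15 ≤ -15  ✓
5) f=-14, e=3, b=-15; 1 of them equals 3  ✓
6) 3 / 3 = 1, so 3 divides 3  ✓
7) max(-8, -15) = -8  ✓
8) g = -8 is in {-4, -8, -11, -9}  ✓
9) b=-15, h=-8, f=-14; 1 of them equals -14  ✓
10) d = -8, and -8 ≠ -11  ✓
11) b - a = -15 - (-13) = -2, not 0  ✗
12) d = -8, e = 3; -8 ≤ 3 (want >)  ✗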